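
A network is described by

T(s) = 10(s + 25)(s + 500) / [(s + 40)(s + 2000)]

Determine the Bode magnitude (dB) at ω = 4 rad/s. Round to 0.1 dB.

At s = jω = j4:
zero (s+25): 25 + j4 → |·| = √(25²+4²) = √641 ≈ 25.318, ∠ = arctan(4/25) ≈ 9.09°
zero (s+500): 500 + j4 → |·| = √(500²+4²) = √250016 ≈ 500.02, ∠ = arctan(4/500) ≈ 0.46°
pole (s+40): 40 + j4 → |·| = √(40²+4²) = √1616 ≈ 40.2, ∠ = arctan(4/40) ≈ 5.71°
pole (s+2000): 2000 + j4 → |·| = √(2000²+4²) = √4000016 ≈ 2000, ∠ = arctan(4/2000) ≈ 0.11°
|T| = 10 · 12660 / 80400 ≈ 1.5746
Gain = 20 log₁₀(1.5746) ≈ 3.94 dB

3.9 dB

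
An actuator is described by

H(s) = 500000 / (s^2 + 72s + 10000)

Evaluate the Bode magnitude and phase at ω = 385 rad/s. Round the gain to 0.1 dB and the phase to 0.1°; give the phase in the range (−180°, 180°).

11.0 dB, -168.7°

At s = jω = j385:
quadratic: (j385)² + 72·j385 + 10000 = -138225 + j27720 → |·| ≈ 1.4098e+05, ∠ ≈ 168.66°
|H| = 500000 / 1.4098e+05 ≈ 3.5466
Gain = 20 log₁₀(3.5466) ≈ 11.00 dB
∠H = 0.00° − 168.66° = -168.66°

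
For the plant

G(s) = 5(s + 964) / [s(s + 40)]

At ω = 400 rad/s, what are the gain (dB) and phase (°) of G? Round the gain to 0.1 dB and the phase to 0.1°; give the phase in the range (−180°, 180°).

At s = jω = j400:
zero (s+964): 964 + j400 → |·| = √(964²+400²) = √1089296 ≈ 1043.7, ∠ = arctan(400/964) ≈ 22.54°
pole (s+40): 40 + j400 → |·| = √(40²+400²) = √161600 ≈ 402, ∠ = arctan(400/40) ≈ 84.29°
pole at origin: |s| = 400, ∠ = 90.00° (in denominator)
|G| = 5 · 1043.7 / 1.608e+05 ≈ 0.032453
Gain = 20 log₁₀(0.032453) ≈ -29.77 dB
∠G = 22.54° − 174.29° = -151.75°

-29.8 dB, -151.8°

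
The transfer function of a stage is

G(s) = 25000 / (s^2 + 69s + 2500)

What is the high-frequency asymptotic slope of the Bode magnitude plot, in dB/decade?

-40 dB/decade

Each pole contributes −20 dB/decade at high frequency; each zero contributes +20 dB/decade.
Net: 0 zero(s) − 2 pole(s) → -40 dB/decade.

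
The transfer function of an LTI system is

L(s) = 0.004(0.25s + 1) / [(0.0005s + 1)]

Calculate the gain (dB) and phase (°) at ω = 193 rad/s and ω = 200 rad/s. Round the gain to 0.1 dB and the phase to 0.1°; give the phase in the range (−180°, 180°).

At ω = 193 rad/s:
zero (1 + j193·0.25) = 1 + j48.25 → |·| ≈ 48.26, ∠ ≈ 88.81°
pole (1 + j193·0.0005) = 1 + j0.0965 → |·| ≈ 1.0046, ∠ ≈ 5.51°
|L| = 0.004 · 48.26 / (1.0046) ≈ 0.19216
Gain = 20 log₁₀(0.19216) ≈ -14.33 dB
∠L = (88.81°) − (5.51°) = 83.30°

At ω = 200 rad/s:
zero (1 + j200·0.25) = 1 + j50 → |·| ≈ 50.01, ∠ ≈ 88.85°
pole (1 + j200·0.0005) = 1 + j0.1 → |·| ≈ 1.005, ∠ ≈ 5.71°
|L| = 0.004 · 50.01 / (1.005) ≈ 0.19904
Gain = 20 log₁₀(0.19904) ≈ -14.02 dB
∠L = (88.85°) − (5.71°) = 83.14°

ω = 193: -14.3 dB, 83.3°; ω = 200: -14.0 dB, 83.1°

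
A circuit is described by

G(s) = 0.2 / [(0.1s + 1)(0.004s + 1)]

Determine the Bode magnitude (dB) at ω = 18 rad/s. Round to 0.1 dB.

-20.3 dB

At ω = 18 rad/s:
pole (1 + j18·0.1) = 1 + j1.8 → |·| ≈ 2.0591, ∠ ≈ 60.95°
pole (1 + j18·0.004) = 1 + j0.072 → |·| ≈ 1.0026, ∠ ≈ 4.12°
|G| = 0.2 · 1 / (2.0591 · 1.0026) ≈ 0.096878
Gain = 20 log₁₀(0.096878) ≈ -20.28 dB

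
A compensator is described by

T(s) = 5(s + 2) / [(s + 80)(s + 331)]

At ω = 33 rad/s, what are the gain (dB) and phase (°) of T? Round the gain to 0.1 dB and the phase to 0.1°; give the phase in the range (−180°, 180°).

At s = jω = j33:
zero (s+2): 2 + j33 → |·| = √(2²+33²) = √1093 ≈ 33.061, ∠ = arctan(33/2) ≈ 86.53°
pole (s+80): 80 + j33 → |·| = √(80²+33²) = √7489 ≈ 86.539, ∠ = arctan(33/80) ≈ 22.42°
pole (s+331): 331 + j33 → |·| = √(331²+33²) = √110650 ≈ 332.64, ∠ = arctan(33/331) ≈ 5.69°
|T| = 5 · 33.061 / 28786 ≈ 0.0057425
Gain = 20 log₁₀(0.0057425) ≈ -44.82 dB
∠T = 86.53° − 28.11° = 58.42°

-44.8 dB, 58.4°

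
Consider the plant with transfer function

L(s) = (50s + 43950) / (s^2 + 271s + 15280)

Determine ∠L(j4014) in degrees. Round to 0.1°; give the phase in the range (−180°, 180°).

Substitute s = j4014:
Numerator: 50(j4014) + 43950 = 43950 + j200700
Denominator: (j4014)^2 + 271(j4014) + 15280 = -16096916 + j1087794
|N| = √(43950² + 200700²) ≈ 2.0546e+05, ∠N ≈ 77.65°
|D| = √(16096916² + 1087794²) ≈ 1.6134e+07, ∠D ≈ 176.13°
∠L = 77.65° − 176.13° = -98.48°

-98.5°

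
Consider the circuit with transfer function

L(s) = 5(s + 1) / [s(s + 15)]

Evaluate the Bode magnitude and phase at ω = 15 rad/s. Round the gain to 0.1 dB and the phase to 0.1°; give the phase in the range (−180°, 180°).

-12.5 dB, -48.8°

At s = jω = j15:
zero (s+1): 1 + j15 → |·| = √(1²+15²) = √226 ≈ 15.033, ∠ = arctan(15/1) ≈ 86.19°
pole (s+15): 15 + j15 → |·| = √(15²+15²) = √450 ≈ 21.213, ∠ = arctan(15/15) ≈ 45.00°
pole at origin: |s| = 15, ∠ = 90.00° (in denominator)
|L| = 5 · 15.033 / 318.19 ≈ 0.23623
Gain = 20 log₁₀(0.23623) ≈ -12.53 dB
∠L = 86.19° − 135.00° = -48.81°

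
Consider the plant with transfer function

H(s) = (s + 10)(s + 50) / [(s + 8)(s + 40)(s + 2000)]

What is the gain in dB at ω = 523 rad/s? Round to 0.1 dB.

-66.3 dB

At s = jω = j523:
zero (s+10): 10 + j523 → |·| = √(10²+523²) = √273629 ≈ 523.1, ∠ = arctan(523/10) ≈ 88.90°
zero (s+50): 50 + j523 → |·| = √(50²+523²) = √276029 ≈ 525.38, ∠ = arctan(523/50) ≈ 84.54°
pole (s+8): 8 + j523 → |·| = √(8²+523²) = √273593 ≈ 523.06, ∠ = arctan(523/8) ≈ 89.12°
pole (s+40): 40 + j523 → |·| = √(40²+523²) = √275129 ≈ 524.53, ∠ = arctan(523/40) ≈ 85.63°
pole (s+2000): 2000 + j523 → |·| = √(2000²+523²) = √4273529 ≈ 2067.3, ∠ = arctan(523/2000) ≈ 14.65°
|H| = 1 · 2.7483e+05 / 5.6719e+08 ≈ 0.00048455
Gain = 20 log₁₀(0.00048455) ≈ -66.29 dB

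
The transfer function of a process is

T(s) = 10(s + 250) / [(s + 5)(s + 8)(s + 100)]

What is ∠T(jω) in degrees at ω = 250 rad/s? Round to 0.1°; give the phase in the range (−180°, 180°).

At s = jω = j250:
zero (s+250): 250 + j250 → |·| = √(250²+250²) = √125000 ≈ 353.55, ∠ = arctan(250/250) ≈ 45.00°
pole (s+5): 5 + j250 → |·| = √(5²+250²) = √62525 ≈ 250.05, ∠ = arctan(250/5) ≈ 88.85°
pole (s+8): 8 + j250 → |·| = √(8²+250²) = √62564 ≈ 250.13, ∠ = arctan(250/8) ≈ 88.17°
pole (s+100): 100 + j250 → |·| = √(100²+250²) = √72500 ≈ 269.26, ∠ = arctan(250/100) ≈ 68.20°
∠T = 45.00° − 245.22° = -200.22° ≡ 159.78° (principal value)

159.8°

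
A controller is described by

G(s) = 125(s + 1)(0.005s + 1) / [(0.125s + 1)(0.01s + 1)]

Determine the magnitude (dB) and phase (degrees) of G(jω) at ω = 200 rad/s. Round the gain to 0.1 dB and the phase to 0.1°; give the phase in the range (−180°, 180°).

At ω = 200 rad/s:
zero (1 + j200·1) = 1 + j200 → |·| ≈ 200, ∠ ≈ 89.71°
zero (1 + j200·0.005) = 1 + j1 → |·| ≈ 1.4142, ∠ ≈ 45.00°
pole (1 + j200·0.125) = 1 + j25 → |·| ≈ 25.02, ∠ ≈ 87.71°
pole (1 + j200·0.01) = 1 + j2 → |·| ≈ 2.2361, ∠ ≈ 63.43°
|G| = 125 · 200 · 1.4142 / (25.02 · 2.2361) ≈ 631.93
Gain = 20 log₁₀(631.93) ≈ 56.01 dB
∠G = (89.71° + 45.00°) − (87.71° + 63.43°) = -16.43°

56.0 dB, -16.4°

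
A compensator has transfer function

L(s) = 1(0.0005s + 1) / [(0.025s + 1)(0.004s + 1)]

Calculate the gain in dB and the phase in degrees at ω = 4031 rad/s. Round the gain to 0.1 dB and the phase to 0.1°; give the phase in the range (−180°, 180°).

-57.2 dB, -112.3°

At ω = 4031 rad/s:
zero (1 + j4031·0.0005) = 1 + j2.0155 → |·| ≈ 2.2499, ∠ ≈ 63.61°
pole (1 + j4031·0.025) = 1 + j100.775 → |·| ≈ 100.78, ∠ ≈ 89.43°
pole (1 + j4031·0.004) = 1 + j16.124 → |·| ≈ 16.155, ∠ ≈ 86.45°
|L| = 1 · 2.2499 / (100.78 · 16.155) ≈ 0.0013819
Gain = 20 log₁₀(0.0013819) ≈ -57.19 dB
∠L = (63.61°) − (89.43° + 86.45°) = -112.27°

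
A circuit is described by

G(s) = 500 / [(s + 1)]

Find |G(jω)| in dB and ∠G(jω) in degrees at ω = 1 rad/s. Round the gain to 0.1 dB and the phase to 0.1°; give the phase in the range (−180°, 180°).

At ω = 1 rad/s:
pole (1 + j1·1) = 1 + j1 → |·| ≈ 1.4142, ∠ ≈ 45.00°
|G| = 500 · 1 / (1.4142) ≈ 353.56
Gain = 20 log₁₀(353.56) ≈ 50.97 dB
∠G = (0°) − (45.00°) = -45.00°

51.0 dB, -45.0°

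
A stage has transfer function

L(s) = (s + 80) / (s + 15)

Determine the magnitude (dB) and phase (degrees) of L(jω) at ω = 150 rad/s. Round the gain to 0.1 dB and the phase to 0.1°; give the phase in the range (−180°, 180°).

At s = jω = j150:
zero (s+80): 80 + j150 → |·| = √(80²+150²) = √28900 ≈ 170, ∠ = arctan(150/80) ≈ 61.93°
pole (s+15): 15 + j150 → |·| = √(15²+150²) = √22725 ≈ 150.75, ∠ = arctan(150/15) ≈ 84.29°
|L| = 1 · 170 / 150.75 ≈ 1.1277
Gain = 20 log₁₀(1.1277) ≈ 1.04 dB
∠L = 61.93° − 84.29° = -22.36°

1.0 dB, -22.4°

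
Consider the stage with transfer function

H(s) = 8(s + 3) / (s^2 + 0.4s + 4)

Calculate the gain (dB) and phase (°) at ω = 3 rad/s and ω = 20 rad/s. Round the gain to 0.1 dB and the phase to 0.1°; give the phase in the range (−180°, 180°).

At s = jω = j3:
zero (s+3): 3 + j3 → |·| = √(3²+3²) = √18 ≈ 4.2426, ∠ = arctan(3/3) ≈ 45.00°
quadratic: (j3)² + 0.4·j3 + 4 = -5 + j1.2 → |·| ≈ 5.142, ∠ ≈ 166.50°
|H| = 8 · 4.2426 / 5.142 ≈ 6.6007
Gain = 20 log₁₀(6.6007) ≈ 16.39 dB
∠H = 45.00° − 166.50° = -121.50°

At s = jω = j20:
zero (s+3): 3 + j20 → |·| = √(3²+20²) = √409 ≈ 20.224, ∠ = arctan(20/3) ≈ 81.47°
quadratic: (j20)² + 0.4·j20 + 4 = -396 + j8 → |·| ≈ 396.08, ∠ ≈ 178.84°
|H| = 8 · 20.224 / 396.08 ≈ 0.40848
Gain = 20 log₁₀(0.40848) ≈ -7.78 dB
∠H = 81.47° − 178.84° = -97.37°

ω = 3: 16.4 dB, -121.5°; ω = 20: -7.8 dB, -97.4°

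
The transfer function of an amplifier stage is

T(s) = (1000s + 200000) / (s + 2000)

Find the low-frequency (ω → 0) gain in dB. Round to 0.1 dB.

40.0 dB

T(0) = 200000 / 2000 = 100
20 log₁₀(100) ≈ 40.00 dB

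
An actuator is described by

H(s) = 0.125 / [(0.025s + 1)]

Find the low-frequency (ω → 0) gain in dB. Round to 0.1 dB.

-18.1 dB

H(0) = 0.125 · 1 / 1 = 0.125
20 log₁₀(0.125) ≈ -18.06 dB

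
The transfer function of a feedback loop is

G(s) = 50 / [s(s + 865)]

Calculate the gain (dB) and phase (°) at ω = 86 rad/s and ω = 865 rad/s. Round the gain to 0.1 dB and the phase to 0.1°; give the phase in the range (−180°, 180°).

ω = 86: -63.5 dB, -95.7°; ω = 865: -86.5 dB, -135.0°

At s = jω = j86:
pole (s+865): 865 + j86 → |·| = √(865²+86²) = √755621 ≈ 869.26, ∠ = arctan(86/865) ≈ 5.68°
pole at origin: |s| = 86, ∠ = 90.00° (in denominator)
|G| = 50 / 74756 ≈ 0.00066884
Gain = 20 log₁₀(0.00066884) ≈ -63.49 dB
∠G = 0.00° − 95.68° = -95.68°

At s = jω = j865:
pole (s+865): 865 + j865 → |·| = √(865²+865²) = √1496450 ≈ 1223.3, ∠ = arctan(865/865) ≈ 45.00°
pole at origin: |s| = 865, ∠ = 90.00° (in denominator)
|G| = 50 / 1.0582e+06 ≈ 4.725e-05
Gain = 20 log₁₀(4.725e-05) ≈ -86.51 dB
∠G = 0.00° − 135.00° = -135.00°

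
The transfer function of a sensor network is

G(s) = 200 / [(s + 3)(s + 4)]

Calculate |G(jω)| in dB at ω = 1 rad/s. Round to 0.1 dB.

23.7 dB

At s = jω = j1:
pole (s+3): 3 + j1 → |·| = √(3²+1²) = √10 ≈ 3.1623, ∠ = arctan(1/3) ≈ 18.43°
pole (s+4): 4 + j1 → |·| = √(4²+1²) = √17 ≈ 4.1231, ∠ = arctan(1/4) ≈ 14.04°
|G| = 200 / 13.038 ≈ 15.34
Gain = 20 log₁₀(15.34) ≈ 23.72 dB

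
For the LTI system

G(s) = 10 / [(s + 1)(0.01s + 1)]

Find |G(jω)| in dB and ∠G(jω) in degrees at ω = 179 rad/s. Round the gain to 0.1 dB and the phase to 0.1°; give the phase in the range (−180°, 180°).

At ω = 179 rad/s:
pole (1 + j179·1) = 1 + j179 → |·| ≈ 179, ∠ ≈ 89.68°
pole (1 + j179·0.01) = 1 + j1.79 → |·| ≈ 2.0504, ∠ ≈ 60.81°
|G| = 10 · 1 / (179 · 2.0504) ≈ 0.027246
Gain = 20 log₁₀(0.027246) ≈ -31.29 dB
∠G = (0°) − (89.68° + 60.81°) = -150.49°

-31.3 dB, -150.5°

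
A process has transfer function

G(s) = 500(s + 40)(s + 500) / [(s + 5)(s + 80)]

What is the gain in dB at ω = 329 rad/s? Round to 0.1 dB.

At s = jω = j329:
zero (s+40): 40 + j329 → |·| = √(40²+329²) = √109841 ≈ 331.42, ∠ = arctan(329/40) ≈ 83.07°
zero (s+500): 500 + j329 → |·| = √(500²+329²) = √358241 ≈ 598.53, ∠ = arctan(329/500) ≈ 33.34°
pole (s+5): 5 + j329 → |·| = √(5²+329²) = √108266 ≈ 329.04, ∠ = arctan(329/5) ≈ 89.13°
pole (s+80): 80 + j329 → |·| = √(80²+329²) = √114641 ≈ 338.59, ∠ = arctan(329/80) ≈ 76.33°
|G| = 500 · 1.9836e+05 / 1.1141e+05 ≈ 890.23
Gain = 20 log₁₀(890.23) ≈ 58.99 dB

59.0 dB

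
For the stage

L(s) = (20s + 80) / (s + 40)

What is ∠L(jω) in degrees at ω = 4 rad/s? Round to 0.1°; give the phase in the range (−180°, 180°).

39.3°

Substitute s = j4:
Numerator: 20(j4) + 80 = 80 + j80
Denominator: (j4) + 40 = 40 + j4
|N| = √(80² + 80²) ≈ 113.14, ∠N ≈ 45.00°
|D| = √(40² + 4²) ≈ 40.2, ∠D ≈ 5.71°
∠L = 45.00° − 5.71° = 39.29°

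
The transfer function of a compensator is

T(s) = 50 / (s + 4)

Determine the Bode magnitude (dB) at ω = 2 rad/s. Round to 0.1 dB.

Substitute s = j2:
Numerator: 50 = 50 + j0
Denominator: (j2) + 4 = 4 + j2
|N| = √(50² + 0²) ≈ 50, ∠N ≈ 0.00°
|D| = √(4² + 2²) ≈ 4.4721, ∠D ≈ 26.57°
|T| = 50 / 4.4721 ≈ 11.18
Gain = 20 log₁₀(11.18) ≈ 20.97 dB

21.0 dB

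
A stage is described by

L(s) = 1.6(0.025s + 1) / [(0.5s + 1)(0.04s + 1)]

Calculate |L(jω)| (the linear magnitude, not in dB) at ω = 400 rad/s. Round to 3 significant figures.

0.00502

At ω = 400 rad/s:
zero (1 + j400·0.025) = 1 + j10 → |·| ≈ 10.05, ∠ ≈ 84.29°
pole (1 + j400·0.5) = 1 + j200 → |·| ≈ 200, ∠ ≈ 89.71°
pole (1 + j400·0.04) = 1 + j16 → |·| ≈ 16.031, ∠ ≈ 86.42°
|L| = 1.6 · 10.05 / (200 · 16.031) ≈ 0.0050153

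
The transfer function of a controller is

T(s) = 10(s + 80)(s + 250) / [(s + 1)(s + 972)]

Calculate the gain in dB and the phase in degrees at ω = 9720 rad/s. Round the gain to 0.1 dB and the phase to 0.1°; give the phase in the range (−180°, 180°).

At s = jω = j9720:
zero (s+80): 80 + j9720 → |·| = √(80²+9720²) = √94484800 ≈ 9720.3, ∠ = arctan(9720/80) ≈ 89.53°
zero (s+250): 250 + j9720 → |·| = √(250²+9720²) = √94540900 ≈ 9723.2, ∠ = arctan(9720/250) ≈ 88.53°
pole (s+1): 1 + j9720 → |·| = √(1²+9720²) = √94478401 ≈ 9720, ∠ = arctan(9720/1) ≈ 89.99°
pole (s+972): 972 + j9720 → |·| = √(972²+9720²) = √95423184 ≈ 9768.5, ∠ = arctan(9720/972) ≈ 84.29°
|T| = 10 · 9.4512e+07 / 9.495e+07 ≈ 9.9539
Gain = 20 log₁₀(9.9539) ≈ 19.96 dB
∠T = 178.06° − 174.28° = 3.78°

20.0 dB, 3.8°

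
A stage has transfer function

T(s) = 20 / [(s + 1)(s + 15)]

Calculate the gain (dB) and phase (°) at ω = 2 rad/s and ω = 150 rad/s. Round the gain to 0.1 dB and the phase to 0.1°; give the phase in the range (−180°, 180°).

ω = 2: -4.6 dB, -71.0°; ω = 150: -61.1 dB, -173.9°

At s = jω = j2:
pole (s+1): 1 + j2 → |·| = √(1²+2²) = √5 ≈ 2.2361, ∠ = arctan(2/1) ≈ 63.43°
pole (s+15): 15 + j2 → |·| = √(15²+2²) = √229 ≈ 15.133, ∠ = arctan(2/15) ≈ 7.59°
|T| = 20 / 33.839 ≈ 0.59103
Gain = 20 log₁₀(0.59103) ≈ -4.57 dB
∠T = 0.00° − 71.02° = -71.02°

At s = jω = j150:
pole (s+1): 1 + j150 → |·| = √(1²+150²) = √22501 ≈ 150, ∠ = arctan(150/1) ≈ 89.62°
pole (s+15): 15 + j150 → |·| = √(15²+150²) = √22725 ≈ 150.75, ∠ = arctan(150/15) ≈ 84.29°
|T| = 20 / 22612 ≈ 0.00088449
Gain = 20 log₁₀(0.00088449) ≈ -61.07 dB
∠T = 0.00° − 173.91° = -173.91°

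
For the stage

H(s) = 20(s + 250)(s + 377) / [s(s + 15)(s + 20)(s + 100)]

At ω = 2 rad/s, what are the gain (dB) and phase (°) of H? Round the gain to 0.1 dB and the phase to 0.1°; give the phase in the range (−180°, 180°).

At s = jω = j2:
zero (s+250): 250 + j2 → |·| = √(250²+2²) = √62504 ≈ 250.01, ∠ = arctan(2/250) ≈ 0.46°
zero (s+377): 377 + j2 → |·| = √(377²+2²) = √142133 ≈ 377.01, ∠ = arctan(2/377) ≈ 0.30°
pole (s+15): 15 + j2 → |·| = √(15²+2²) = √229 ≈ 15.133, ∠ = arctan(2/15) ≈ 7.59°
pole (s+20): 20 + j2 → |·| = √(20²+2²) = √404 ≈ 20.1, ∠ = arctan(2/20) ≈ 5.71°
pole (s+100): 100 + j2 → |·| = √(100²+2²) = √10004 ≈ 100.02, ∠ = arctan(2/100) ≈ 1.15°
pole at origin: |s| = 2, ∠ = 90.00° (in denominator)
|H| = 20 · 94256 / 60847 ≈ 30.981
Gain = 20 log₁₀(30.981) ≈ 29.82 dB
∠H = 0.76° − 104.45° = -103.69°

29.8 dB, -103.7°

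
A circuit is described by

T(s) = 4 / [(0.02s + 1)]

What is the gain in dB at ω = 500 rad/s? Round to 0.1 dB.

-8.0 dB

At ω = 500 rad/s:
pole (1 + j500·0.02) = 1 + j10 → |·| ≈ 10.05, ∠ ≈ 84.29°
|T| = 4 · 1 / (10.05) ≈ 0.39801
Gain = 20 log₁₀(0.39801) ≈ -8.00 dB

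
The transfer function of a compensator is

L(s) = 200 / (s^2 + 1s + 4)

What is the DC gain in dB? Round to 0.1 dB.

L(0) = 200 / 4 = 50
20 log₁₀(50) ≈ 33.98 dB

34.0 dB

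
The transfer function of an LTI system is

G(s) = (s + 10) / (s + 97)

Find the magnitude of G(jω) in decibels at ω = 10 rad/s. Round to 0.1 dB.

-16.8 dB

Substitute s = j10:
Numerator: (j10) + 10 = 10 + j10
Denominator: (j10) + 97 = 97 + j10
|N| = √(10² + 10²) ≈ 14.142, ∠N ≈ 45.00°
|D| = √(97² + 10²) ≈ 97.514, ∠D ≈ 5.89°
|G| = 14.142 / 97.514 ≈ 0.14503
Gain = 20 log₁₀(0.14503) ≈ -16.77 dB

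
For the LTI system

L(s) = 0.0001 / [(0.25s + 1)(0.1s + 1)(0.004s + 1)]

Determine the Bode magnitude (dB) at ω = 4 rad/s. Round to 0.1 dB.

-83.7 dB

At ω = 4 rad/s:
pole (1 + j4·0.25) = 1 + j1 → |·| ≈ 1.4142, ∠ ≈ 45.00°
pole (1 + j4·0.1) = 1 + j0.4 → |·| ≈ 1.077, ∠ ≈ 21.80°
pole (1 + j4·0.004) = 1 + j0.016 → |·| ≈ 1.0001, ∠ ≈ 0.92°
|L| = 0.0001 · 1 / (1.4142 · 1.077 · 1.0001) ≈ 6.5649e-05
Gain = 20 log₁₀(6.5649e-05) ≈ -83.66 dB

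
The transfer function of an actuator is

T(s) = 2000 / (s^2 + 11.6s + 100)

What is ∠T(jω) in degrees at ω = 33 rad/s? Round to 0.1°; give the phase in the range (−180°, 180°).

At s = jω = j33:
quadratic: (j33)² + 11.6·j33 + 100 = -989 + j382.8 → |·| ≈ 1060.5, ∠ ≈ 158.84°
∠T = 0.00° − 158.84° = -158.84°

-158.8°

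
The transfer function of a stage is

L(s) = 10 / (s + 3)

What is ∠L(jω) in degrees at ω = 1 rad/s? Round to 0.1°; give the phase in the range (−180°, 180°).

-18.4°

Substitute s = j1:
Numerator: 10 = 10 + j0
Denominator: (j1) + 3 = 3 + j1
|N| = √(10² + 0²) ≈ 10, ∠N ≈ 0.00°
|D| = √(3² + 1²) ≈ 3.1623, ∠D ≈ 18.43°
∠L = 0.00° − 18.43° = -18.43°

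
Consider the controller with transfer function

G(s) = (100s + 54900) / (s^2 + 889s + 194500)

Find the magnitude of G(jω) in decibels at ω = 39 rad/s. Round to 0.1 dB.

Substitute s = j39:
Numerator: 100(j39) + 54900 = 54900 + j3900
Denominator: (j39)^2 + 889(j39) + 194500 = 192979 + j34671
|N| = √(54900² + 3900²) ≈ 55038, ∠N ≈ 4.06°
|D| = √(192979² + 34671²) ≈ 1.9607e+05, ∠D ≈ 10.19°
|G| = 55038 / 1.9607e+05 ≈ 0.28071
Gain = 20 log₁₀(0.28071) ≈ -11.03 dB

-11.0 dB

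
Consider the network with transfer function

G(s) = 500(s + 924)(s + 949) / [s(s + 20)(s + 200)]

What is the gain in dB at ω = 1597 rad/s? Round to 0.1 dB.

At s = jω = j1597:
zero (s+924): 924 + j1597 → |·| = √(924²+1597²) = √3404185 ≈ 1845, ∠ = arctan(1597/924) ≈ 59.95°
zero (s+949): 949 + j1597 → |·| = √(949²+1597²) = √3451010 ≈ 1857.7, ∠ = arctan(1597/949) ≈ 59.28°
pole (s+20): 20 + j1597 → |·| = √(20²+1597²) = √2550809 ≈ 1597.1, ∠ = arctan(1597/20) ≈ 89.28°
pole (s+200): 200 + j1597 → |·| = √(200²+1597²) = √2590409 ≈ 1609.5, ∠ = arctan(1597/200) ≈ 82.86°
pole at origin: |s| = 1597, ∠ = 90.00° (in denominator)
|G| = 500 · 3.4275e+06 / 4.1051e+09 ≈ 0.41747
Gain = 20 log₁₀(0.41747) ≈ -7.59 dB

-7.6 dB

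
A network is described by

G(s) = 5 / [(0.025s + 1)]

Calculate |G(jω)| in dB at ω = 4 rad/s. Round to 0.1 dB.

At ω = 4 rad/s:
pole (1 + j4·0.025) = 1 + j0.1 → |·| ≈ 1.005, ∠ ≈ 5.71°
|G| = 5 · 1 / (1.005) ≈ 4.9751
Gain = 20 log₁₀(4.9751) ≈ 13.94 dB

13.9 dB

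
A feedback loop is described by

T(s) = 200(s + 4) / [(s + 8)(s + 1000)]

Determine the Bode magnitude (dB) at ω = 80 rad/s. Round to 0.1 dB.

-14.0 dB

At s = jω = j80:
zero (s+4): 4 + j80 → |·| = √(4²+80²) = √6416 ≈ 80.1, ∠ = arctan(80/4) ≈ 87.14°
pole (s+8): 8 + j80 → |·| = √(8²+80²) = √6464 ≈ 80.399, ∠ = arctan(80/8) ≈ 84.29°
pole (s+1000): 1000 + j80 → |·| = √(1000²+80²) = √1006400 ≈ 1003.2, ∠ = arctan(80/1000) ≈ 4.57°
|T| = 200 · 80.1 / 80656 ≈ 0.19862
Gain = 20 log₁₀(0.19862) ≈ -14.04 dB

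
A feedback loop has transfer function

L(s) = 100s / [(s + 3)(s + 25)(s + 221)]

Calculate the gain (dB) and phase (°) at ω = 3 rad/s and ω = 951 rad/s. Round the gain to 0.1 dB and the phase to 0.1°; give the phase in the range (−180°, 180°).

ω = 3: -37.9 dB, 37.4°; ω = 951: -79.4 dB, -165.2°

At s = jω = j3:
zero at origin: s = j3 → |·| = 3, ∠ = 90.00°
pole (s+3): 3 + j3 → |·| = √(3²+3²) = √18 ≈ 4.2426, ∠ = arctan(3/3) ≈ 45.00°
pole (s+25): 25 + j3 → |·| = √(25²+3²) = √634 ≈ 25.179, ∠ = arctan(3/25) ≈ 6.84°
pole (s+221): 221 + j3 → |·| = √(221²+3²) = √48850 ≈ 221.02, ∠ = arctan(3/221) ≈ 0.78°
|L| = 100 · 3 / 23610 ≈ 0.012706
Gain = 20 log₁₀(0.012706) ≈ -37.92 dB
∠L = 90.00° − 52.62° = 37.38°

At s = jω = j951:
zero at origin: s = j951 → |·| = 951, ∠ = 90.00°
pole (s+3): 3 + j951 → |·| = √(3²+951²) = √904410 ≈ 951, ∠ = arctan(951/3) ≈ 89.82°
pole (s+25): 25 + j951 → |·| = √(25²+951²) = √905026 ≈ 951.33, ∠ = arctan(951/25) ≈ 88.49°
pole (s+221): 221 + j951 → |·| = √(221²+951²) = √953242 ≈ 976.34, ∠ = arctan(951/221) ≈ 76.92°
|L| = 100 · 951 / 8.8331e+08 ≈ 0.00010766
Gain = 20 log₁₀(0.00010766) ≈ -79.36 dB
∠L = 90.00° − 255.23° = -165.23°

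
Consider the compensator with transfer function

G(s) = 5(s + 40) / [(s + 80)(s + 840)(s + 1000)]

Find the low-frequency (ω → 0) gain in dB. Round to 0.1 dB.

G(0) = 5·40 / (80·840·1000) ≈ 2.9762e-06
20 log₁₀(2.9762e-06) ≈ -110.53 dB

-110.5 dB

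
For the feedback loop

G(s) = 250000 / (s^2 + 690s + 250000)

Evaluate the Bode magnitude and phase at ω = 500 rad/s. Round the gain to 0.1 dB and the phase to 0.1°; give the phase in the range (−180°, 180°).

At s = jω = j500:
quadratic: (j500)² + 690·j500 + 250000 = 0 + j345000 → |·| ≈ 3.45e+05, ∠ ≈ 90.00°
|G| = 250000 / 3.45e+05 ≈ 0.72464
Gain = 20 log₁₀(0.72464) ≈ -2.80 dB
∠G = 0.00° − 90.00° = -90.00°

-2.8 dB, -90.0°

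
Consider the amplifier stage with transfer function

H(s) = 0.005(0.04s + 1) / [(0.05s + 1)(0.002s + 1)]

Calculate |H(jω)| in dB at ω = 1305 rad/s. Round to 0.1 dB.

At ω = 1305 rad/s:
zero (1 + j1305·0.04) = 1 + j52.2 → |·| ≈ 52.21, ∠ ≈ 88.90°
pole (1 + j1305·0.05) = 1 + j65.25 → |·| ≈ 65.258, ∠ ≈ 89.12°
pole (1 + j1305·0.002) = 1 + j2.61 → |·| ≈ 2.795, ∠ ≈ 69.04°
|H| = 0.005 · 52.21 / (65.258 · 2.795) ≈ 0.0014312
Gain = 20 log₁₀(0.0014312) ≈ -56.89 dB

-56.9 dB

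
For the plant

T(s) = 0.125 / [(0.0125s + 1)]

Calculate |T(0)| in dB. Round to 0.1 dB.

T(0) = 0.125 · 1 / 1 = 0.125
20 log₁₀(0.125) ≈ -18.06 dB

-18.1 dB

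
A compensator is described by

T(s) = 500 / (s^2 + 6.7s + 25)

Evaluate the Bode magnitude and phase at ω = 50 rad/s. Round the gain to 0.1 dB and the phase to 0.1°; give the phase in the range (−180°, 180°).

-14.0 dB, -172.3°

At s = jω = j50:
quadratic: (j50)² + 6.7·j50 + 25 = -2475 + j335 → |·| ≈ 2497.6, ∠ ≈ 172.29°
|T| = 500 / 2497.6 ≈ 0.20019
Gain = 20 log₁₀(0.20019) ≈ -13.97 dB
∠T = 0.00° − 172.29° = -172.29°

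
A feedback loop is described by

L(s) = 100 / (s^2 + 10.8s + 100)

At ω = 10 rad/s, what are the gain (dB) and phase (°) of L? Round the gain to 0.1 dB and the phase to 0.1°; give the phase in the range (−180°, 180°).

At s = jω = j10:
quadratic: (j10)² + 10.8·j10 + 100 = 0 + j108 → |·| ≈ 108, ∠ ≈ 90.00°
|L| = 100 / 108 ≈ 0.92593
Gain = 20 log₁₀(0.92593) ≈ -0.67 dB
∠L = 0.00° − 90.00° = -90.00°

-0.7 dB, -90.0°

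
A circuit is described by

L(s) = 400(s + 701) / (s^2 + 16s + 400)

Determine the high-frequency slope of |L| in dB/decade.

-20 dB/decade

Each pole contributes −20 dB/decade at high frequency; each zero contributes +20 dB/decade.
Net: 1 zero(s) − 2 pole(s) → -20 dB/decade.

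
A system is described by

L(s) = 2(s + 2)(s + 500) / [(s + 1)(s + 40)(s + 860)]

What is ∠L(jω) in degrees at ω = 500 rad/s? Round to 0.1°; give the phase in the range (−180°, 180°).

-70.7°

At s = jω = j500:
zero (s+2): 2 + j500 → |·| = √(2²+500²) = √250004 ≈ 500, ∠ = arctan(500/2) ≈ 89.77°
zero (s+500): 500 + j500 → |·| = √(500²+500²) = √500000 ≈ 707.11, ∠ = arctan(500/500) ≈ 45.00°
pole (s+1): 1 + j500 → |·| = √(1²+500²) = √250001 ≈ 500, ∠ = arctan(500/1) ≈ 89.89°
pole (s+40): 40 + j500 → |·| = √(40²+500²) = √251600 ≈ 501.6, ∠ = arctan(500/40) ≈ 85.43°
pole (s+860): 860 + j500 → |·| = √(860²+500²) = √989600 ≈ 994.79, ∠ = arctan(500/860) ≈ 30.17°
∠L = 134.77° − 205.49° = -70.72°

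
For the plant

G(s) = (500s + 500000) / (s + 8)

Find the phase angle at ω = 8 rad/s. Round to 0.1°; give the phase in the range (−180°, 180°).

-44.5°

Substitute s = j8:
Numerator: 500(j8) + 500000 = 500000 + j4000
Denominator: (j8) + 8 = 8 + j8
|N| = √(500000² + 4000²) ≈ 5.0002e+05, ∠N ≈ 0.46°
|D| = √(8² + 8²) ≈ 11.314, ∠D ≈ 45.00°
∠G = 0.46° − 45.00° = -44.54°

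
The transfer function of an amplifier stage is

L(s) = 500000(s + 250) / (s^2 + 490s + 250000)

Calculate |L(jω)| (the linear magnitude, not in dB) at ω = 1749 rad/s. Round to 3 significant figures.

301

At s = jω = j1749:
zero (s+250): 250 + j1749 → |·| = √(250²+1749²) = √3121501 ≈ 1766.8, ∠ = arctan(1749/250) ≈ 81.87°
quadratic: (j1749)² + 490·j1749 + 250000 = -2809001 + j857010 → |·| ≈ 2.9368e+06, ∠ ≈ 163.03°
|L| = 500000 · 1766.8 / 2.9368e+06 ≈ 300.8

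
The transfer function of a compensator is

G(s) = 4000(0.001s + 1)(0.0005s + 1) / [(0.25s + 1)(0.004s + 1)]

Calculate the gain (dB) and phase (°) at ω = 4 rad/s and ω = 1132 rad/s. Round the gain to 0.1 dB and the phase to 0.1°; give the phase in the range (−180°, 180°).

At ω = 4 rad/s:
zero (1 + j4·0.001) = 1 + j0.004 → |·| ≈ 1, ∠ ≈ 0.23°
zero (1 + j4·0.0005) = 1 + j0.002 → |·| ≈ 1, ∠ ≈ 0.11°
pole (1 + j4·0.25) = 1 + j1 → |·| ≈ 1.4142, ∠ ≈ 45.00°
pole (1 + j4·0.004) = 1 + j0.016 → |·| ≈ 1.0001, ∠ ≈ 0.92°
|G| = 4000 · 1 · 1 / (1.4142 · 1.0001) ≈ 2828.2
Gain = 20 log₁₀(2828.2) ≈ 69.03 dB
∠G = (0.23° + 0.11°) − (45.00° + 0.92°) = -45.58°

At ω = 1132 rad/s:
zero (1 + j1132·0.001) = 1 + j1.132 → |·| ≈ 1.5104, ∠ ≈ 48.54°
zero (1 + j1132·0.0005) = 1 + j0.566 → |·| ≈ 1.1491, ∠ ≈ 29.51°
pole (1 + j1132·0.25) = 1 + j283 → |·| ≈ 283, ∠ ≈ 89.80°
pole (1 + j1132·0.004) = 1 + j4.528 → |·| ≈ 4.6371, ∠ ≈ 77.55°
|G| = 4000 · 1.5104 · 1.1491 / (283 · 4.6371) ≈ 5.2903
Gain = 20 log₁₀(5.2903) ≈ 14.47 dB
∠G = (48.54° + 29.51°) − (89.80° + 77.55°) = -89.30°

ω = 4: 69.0 dB, -45.6°; ω = 1132: 14.5 dB, -89.3°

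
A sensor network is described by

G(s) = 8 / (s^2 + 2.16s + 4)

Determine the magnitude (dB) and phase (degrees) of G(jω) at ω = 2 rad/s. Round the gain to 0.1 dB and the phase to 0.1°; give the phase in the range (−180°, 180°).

5.4 dB, -90.0°

At s = jω = j2:
quadratic: (j2)² + 2.16·j2 + 4 = 0 + j4.32 → |·| ≈ 4.32, ∠ ≈ 90.00°
|G| = 8 / 4.32 ≈ 1.8519
Gain = 20 log₁₀(1.8519) ≈ 5.35 dB
∠G = 0.00° − 90.00° = -90.00°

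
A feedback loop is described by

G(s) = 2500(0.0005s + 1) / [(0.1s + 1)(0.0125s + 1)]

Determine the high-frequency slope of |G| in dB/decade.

-20 dB/decade

Each pole contributes −20 dB/decade at high frequency; each zero contributes +20 dB/decade.
Net: 1 zero(s) − 2 pole(s) → -20 dB/decade.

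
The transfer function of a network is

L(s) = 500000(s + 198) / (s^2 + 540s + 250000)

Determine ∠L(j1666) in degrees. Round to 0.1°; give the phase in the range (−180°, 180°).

-77.2°

At s = jω = j1666:
zero (s+198): 198 + j1666 → |·| = √(198²+1666²) = √2814760 ≈ 1677.7, ∠ = arctan(1666/198) ≈ 83.22°
quadratic: (j1666)² + 540·j1666 + 250000 = -2525556 + j899640 → |·| ≈ 2.681e+06, ∠ ≈ 160.39°
∠L = 83.22° − 160.39° = -77.17°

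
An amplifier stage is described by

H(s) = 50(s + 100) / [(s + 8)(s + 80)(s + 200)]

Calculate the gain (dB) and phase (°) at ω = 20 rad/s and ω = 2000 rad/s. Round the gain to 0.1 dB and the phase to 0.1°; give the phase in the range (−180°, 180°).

ω = 20: -36.9 dB, -76.6°; ω = 2000: -98.1 dB, -174.6°

At s = jω = j20:
zero (s+100): 100 + j20 → |·| = √(100²+20²) = √10400 ≈ 101.98, ∠ = arctan(20/100) ≈ 11.31°
pole (s+8): 8 + j20 → |·| = √(8²+20²) = √464 ≈ 21.541, ∠ = arctan(20/8) ≈ 68.20°
pole (s+80): 80 + j20 → |·| = √(80²+20²) = √6800 ≈ 82.462, ∠ = arctan(20/80) ≈ 14.04°
pole (s+200): 200 + j20 → |·| = √(200²+20²) = √40400 ≈ 201, ∠ = arctan(20/200) ≈ 5.71°
|H| = 50 · 101.98 / 3.5704e+05 ≈ 0.014281
Gain = 20 log₁₀(0.014281) ≈ -36.90 dB
∠H = 11.31° − 87.95° = -76.64°

At s = jω = j2000:
zero (s+100): 100 + j2000 → |·| = √(100²+2000²) = √4010000 ≈ 2002.5, ∠ = arctan(2000/100) ≈ 87.14°
pole (s+8): 8 + j2000 → |·| = √(8²+2000²) = √4000064 ≈ 2000, ∠ = arctan(2000/8) ≈ 89.77°
pole (s+80): 80 + j2000 → |·| = √(80²+2000²) = √4006400 ≈ 2001.6, ∠ = arctan(2000/80) ≈ 87.71°
pole (s+200): 200 + j2000 → |·| = √(200²+2000²) = √4040000 ≈ 2010, ∠ = arctan(2000/200) ≈ 84.29°
|H| = 50 · 2002.5 / 8.0464e+09 ≈ 1.2443e-05
Gain = 20 log₁₀(1.2443e-05) ≈ -98.10 dB
∠H = 87.14° − 261.77° = -174.63°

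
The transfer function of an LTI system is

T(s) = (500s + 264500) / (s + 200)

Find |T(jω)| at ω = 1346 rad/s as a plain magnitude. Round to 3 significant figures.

531

Substitute s = j1346:
Numerator: 500(j1346) + 264500 = 264500 + j673000
Denominator: (j1346) + 200 = 200 + j1346
|N| = √(264500² + 673000²) ≈ 7.2311e+05, ∠N ≈ 68.54°
|D| = √(200² + 1346²) ≈ 1360.8, ∠D ≈ 81.55°
|T| = 7.2311e+05 / 1360.8 ≈ 531.39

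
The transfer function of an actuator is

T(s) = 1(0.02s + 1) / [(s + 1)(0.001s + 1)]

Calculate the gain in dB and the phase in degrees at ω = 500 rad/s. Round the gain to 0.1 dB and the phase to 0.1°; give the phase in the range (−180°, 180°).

At ω = 500 rad/s:
zero (1 + j500·0.02) = 1 + j10 → |·| ≈ 10.05, ∠ ≈ 84.29°
pole (1 + j500·1) = 1 + j500 → |·| ≈ 500, ∠ ≈ 89.89°
pole (1 + j500·0.001) = 1 + j0.5 → |·| ≈ 1.118, ∠ ≈ 26.57°
|T| = 1 · 10.05 / (500 · 1.118) ≈ 0.017979
Gain = 20 log₁₀(0.017979) ≈ -34.90 dB
∠T = (84.29°) − (89.89° + 26.57°) = -32.17°

-34.9 dB, -32.2°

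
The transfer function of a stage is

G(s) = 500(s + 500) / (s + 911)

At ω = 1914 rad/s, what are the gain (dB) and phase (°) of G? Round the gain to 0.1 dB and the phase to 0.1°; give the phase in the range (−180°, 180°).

53.4 dB, 10.8°

At s = jω = j1914:
zero (s+500): 500 + j1914 → |·| = √(500²+1914²) = √3913396 ≈ 1978.2, ∠ = arctan(1914/500) ≈ 75.36°
pole (s+911): 911 + j1914 → |·| = √(911²+1914²) = √4493317 ≈ 2119.7, ∠ = arctan(1914/911) ≈ 64.55°
|G| = 500 · 1978.2 / 2119.7 ≈ 466.62
Gain = 20 log₁₀(466.62) ≈ 53.38 dB
∠G = 75.36° − 64.55° = 10.81°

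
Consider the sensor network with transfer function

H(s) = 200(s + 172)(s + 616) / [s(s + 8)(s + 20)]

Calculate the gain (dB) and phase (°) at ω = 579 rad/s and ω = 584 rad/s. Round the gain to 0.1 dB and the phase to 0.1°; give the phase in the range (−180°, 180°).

At s = jω = j579:
zero (s+172): 172 + j579 → |·| = √(172²+579²) = √364825 ≈ 604.01, ∠ = arctan(579/172) ≈ 73.46°
zero (s+616): 616 + j579 → |·| = √(616²+579²) = √714697 ≈ 845.4, ∠ = arctan(579/616) ≈ 43.23°
pole (s+8): 8 + j579 → |·| = √(8²+579²) = √335305 ≈ 579.06, ∠ = arctan(579/8) ≈ 89.21°
pole (s+20): 20 + j579 → |·| = √(20²+579²) = √335641 ≈ 579.35, ∠ = arctan(579/20) ≈ 88.02°
pole at origin: |s| = 579, ∠ = 90.00° (in denominator)
|H| = 200 · 5.1063e+05 / 1.9424e+08 ≈ 0.52577
Gain = 20 log₁₀(0.52577) ≈ -5.58 dB
∠H = 116.69° − 267.23° = -150.54°

At s = jω = j584:
zero (s+172): 172 + j584 → |·| = √(172²+584²) = √370640 ≈ 608.8, ∠ = arctan(584/172) ≈ 73.59°
zero (s+616): 616 + j584 → |·| = √(616²+584²) = √720512 ≈ 848.83, ∠ = arctan(584/616) ≈ 43.47°
pole (s+8): 8 + j584 → |·| = √(8²+584²) = √341120 ≈ 584.05, ∠ = arctan(584/8) ≈ 89.22°
pole (s+20): 20 + j584 → |·| = √(20²+584²) = √341456 ≈ 584.34, ∠ = arctan(584/20) ≈ 88.04°
pole at origin: |s| = 584, ∠ = 90.00° (in denominator)
|H| = 200 · 5.1677e+05 / 1.9931e+08 ≈ 0.51856
Gain = 20 log₁₀(0.51856) ≈ -5.70 dB
∠H = 117.06° − 267.26° = -150.20°

ω = 579: -5.6 dB, -150.5°; ω = 584: -5.7 dB, -150.2°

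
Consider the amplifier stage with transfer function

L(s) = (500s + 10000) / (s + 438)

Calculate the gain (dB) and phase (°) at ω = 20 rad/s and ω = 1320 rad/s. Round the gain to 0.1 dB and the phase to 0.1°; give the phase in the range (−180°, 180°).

Substitute s = j20:
Numerator: 500(j20) + 10000 = 10000 + j10000
Denominator: (j20) + 438 = 438 + j20
|N| = √(10000² + 10000²) ≈ 14142, ∠N ≈ 45.00°
|D| = √(438² + 20²) ≈ 438.46, ∠D ≈ 2.61°
|L| = 14142 / 438.46 ≈ 32.254
Gain = 20 log₁₀(32.254) ≈ 30.17 dB
∠L = 45.00° − 2.61° = 42.39°

Substitute s = j1320:
Numerator: 500(j1320) + 10000 = 10000 + j660000
Denominator: (j1320) + 438 = 438 + j1320
|N| = √(10000² + 660000²) ≈ 6.6008e+05, ∠N ≈ 89.13°
|D| = √(438² + 1320²) ≈ 1390.8, ∠D ≈ 71.64°
|L| = 6.6008e+05 / 1390.8 ≈ 474.6
Gain = 20 log₁₀(474.6) ≈ 53.53 dB
∠L = 89.13° − 71.64° = 17.49°

ω = 20: 30.2 dB, 42.4°; ω = 1320: 53.5 dB, 17.5°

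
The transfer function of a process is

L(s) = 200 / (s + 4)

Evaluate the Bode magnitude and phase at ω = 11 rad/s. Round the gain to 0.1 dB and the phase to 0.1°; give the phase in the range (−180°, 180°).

At s = jω = j11:
pole (s+4): 4 + j11 → |·| = √(4²+11²) = √137 ≈ 11.705, ∠ = arctan(11/4) ≈ 70.02°
|L| = 200 / 11.705 ≈ 17.087
Gain = 20 log₁₀(17.087) ≈ 24.65 dB
∠L = 0.00° − 70.02° = -70.02°

24.7 dB, -70.0°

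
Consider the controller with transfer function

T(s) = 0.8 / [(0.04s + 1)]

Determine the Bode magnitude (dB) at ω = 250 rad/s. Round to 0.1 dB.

-22.0 dB

At ω = 250 rad/s:
pole (1 + j250·0.04) = 1 + j10 → |·| ≈ 10.05, ∠ ≈ 84.29°
|T| = 0.8 · 1 / (10.05) ≈ 0.079602
Gain = 20 log₁₀(0.079602) ≈ -21.98 dB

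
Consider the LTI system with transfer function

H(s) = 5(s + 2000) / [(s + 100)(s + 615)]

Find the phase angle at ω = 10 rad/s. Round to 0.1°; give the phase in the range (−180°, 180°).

At s = jω = j10:
zero (s+2000): 2000 + j10 → |·| = √(2000²+10²) = √4000100 ≈ 2000, ∠ = arctan(10/2000) ≈ 0.29°
pole (s+100): 100 + j10 → |·| = √(100²+10²) = √10100 ≈ 100.5, ∠ = arctan(10/100) ≈ 5.71°
pole (s+615): 615 + j10 → |·| = √(615²+10²) = √378325 ≈ 615.08, ∠ = arctan(10/615) ≈ 0.93°
∠H = 0.29° − 6.64° = -6.35°

-6.4°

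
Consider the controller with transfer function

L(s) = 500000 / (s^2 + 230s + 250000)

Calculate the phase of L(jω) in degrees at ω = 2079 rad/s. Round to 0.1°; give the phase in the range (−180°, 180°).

At s = jω = j2079:
quadratic: (j2079)² + 230·j2079 + 250000 = -4072241 + j478170 → |·| ≈ 4.1002e+06, ∠ ≈ 173.30°
∠L = 0.00° − 173.30° = -173.30°

-173.3°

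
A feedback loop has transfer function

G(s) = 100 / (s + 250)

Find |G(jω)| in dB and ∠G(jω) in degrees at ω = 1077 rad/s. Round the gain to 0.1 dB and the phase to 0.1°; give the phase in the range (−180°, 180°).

-20.9 dB, -76.9°

Substitute s = j1077:
Numerator: 100 = 100 + j0
Denominator: (j1077) + 250 = 250 + j1077
|N| = √(100² + 0²) ≈ 100, ∠N ≈ 0.00°
|D| = √(250² + 1077²) ≈ 1105.6, ∠D ≈ 76.93°
|G| = 100 / 1105.6 ≈ 0.090449
Gain = 20 log₁₀(0.090449) ≈ -20.87 dB
∠G = 0.00° − 76.93° = -76.93°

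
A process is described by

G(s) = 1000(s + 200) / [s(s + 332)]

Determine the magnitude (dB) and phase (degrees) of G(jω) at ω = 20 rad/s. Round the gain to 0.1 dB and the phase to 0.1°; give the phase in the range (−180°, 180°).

At s = jω = j20:
zero (s+200): 200 + j20 → |·| = √(200²+20²) = √40400 ≈ 201, ∠ = arctan(20/200) ≈ 5.71°
pole (s+332): 332 + j20 → |·| = √(332²+20²) = √110624 ≈ 332.6, ∠ = arctan(20/332) ≈ 3.45°
pole at origin: |s| = 20, ∠ = 90.00° (in denominator)
|G| = 1000 · 201 / 6652 ≈ 30.216
Gain = 20 log₁₀(30.216) ≈ 29.60 dB
∠G = 5.71° − 93.45° = -87.74°

29.6 dB, -87.7°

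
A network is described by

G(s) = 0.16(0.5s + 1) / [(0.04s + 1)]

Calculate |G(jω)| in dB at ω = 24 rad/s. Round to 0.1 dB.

At ω = 24 rad/s:
zero (1 + j24·0.5) = 1 + j12 → |·| ≈ 12.042, ∠ ≈ 85.24°
pole (1 + j24·0.04) = 1 + j0.96 → |·| ≈ 1.3862, ∠ ≈ 43.83°
|G| = 0.16 · 12.042 / (1.3862) ≈ 1.3899
Gain = 20 log₁₀(1.3899) ≈ 2.86 dB

2.9 dB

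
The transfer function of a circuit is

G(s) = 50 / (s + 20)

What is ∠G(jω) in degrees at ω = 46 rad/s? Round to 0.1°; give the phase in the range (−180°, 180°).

Substitute s = j46:
Numerator: 50 = 50 + j0
Denominator: (j46) + 20 = 20 + j46
|N| = √(50² + 0²) ≈ 50, ∠N ≈ 0.00°
|D| = √(20² + 46²) ≈ 50.16, ∠D ≈ 66.50°
∠G = 0.00° − 66.50° = -66.50°

-66.5°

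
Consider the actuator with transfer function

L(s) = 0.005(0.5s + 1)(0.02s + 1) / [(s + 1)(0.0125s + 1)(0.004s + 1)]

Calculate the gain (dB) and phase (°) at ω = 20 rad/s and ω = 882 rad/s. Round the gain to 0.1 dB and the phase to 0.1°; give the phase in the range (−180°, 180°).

ω = 20: -51.7 dB, 0.3°; ω = 882: -59.3 dB, -72.3°

At ω = 20 rad/s:
zero (1 + j20·0.5) = 1 + j10 → |·| ≈ 10.05, ∠ ≈ 84.29°
zero (1 + j20·0.02) = 1 + j0.4 → |·| ≈ 1.077, ∠ ≈ 21.80°
pole (1 + j20·1) = 1 + j20 → |·| ≈ 20.025, ∠ ≈ 87.14°
pole (1 + j20·0.0125) = 1 + j0.25 → |·| ≈ 1.0308, ∠ ≈ 14.04°
pole (1 + j20·0.004) = 1 + j0.08 → |·| ≈ 1.0032, ∠ ≈ 4.57°
|L| = 0.005 · 10.05 · 1.077 / (20.025 · 1.0308 · 1.0032) ≈ 0.0026135
Gain = 20 log₁₀(0.0026135) ≈ -51.66 dB
∠L = (84.29° + 21.80°) − (87.14° + 14.04° + 4.57°) = 0.34°

At ω = 882 rad/s:
zero (1 + j882·0.5) = 1 + j441 → |·| ≈ 441, ∠ ≈ 89.87°
zero (1 + j882·0.02) = 1 + j17.64 → |·| ≈ 17.668, ∠ ≈ 86.76°
pole (1 + j882·1) = 1 + j882 → |·| ≈ 882, ∠ ≈ 89.94°
pole (1 + j882·0.0125) = 1 + j11.025 → |·| ≈ 11.07, ∠ ≈ 84.82°
pole (1 + j882·0.004) = 1 + j3.528 → |·| ≈ 3.667, ∠ ≈ 74.17°
|L| = 0.005 · 441 · 17.668 / (882 · 11.07 · 3.667) ≈ 0.0010881
Gain = 20 log₁₀(0.0010881) ≈ -59.27 dB
∠L = (89.87° + 86.76°) − (89.94° + 84.82° + 74.17°) = -72.30°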